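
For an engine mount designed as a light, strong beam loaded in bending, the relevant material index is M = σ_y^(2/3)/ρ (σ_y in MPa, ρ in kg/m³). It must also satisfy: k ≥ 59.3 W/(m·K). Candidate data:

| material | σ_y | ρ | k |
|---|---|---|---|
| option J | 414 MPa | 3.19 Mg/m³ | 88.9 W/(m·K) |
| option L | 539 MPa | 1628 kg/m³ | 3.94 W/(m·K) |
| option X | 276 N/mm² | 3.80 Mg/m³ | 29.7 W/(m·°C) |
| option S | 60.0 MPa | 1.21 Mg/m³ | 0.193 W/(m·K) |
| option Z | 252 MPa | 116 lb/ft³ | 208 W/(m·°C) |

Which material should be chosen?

option Z

Screen on constraints: k ≥ 59.3 W/(m·K). Survivors: option J, option Z.
Normalizing units and computing the index:
  option J: σ_y = 414.0 MPa, ρ = 3190 kg/m³
  option Z: σ_y = 252.0 MPa, ρ = 1858 kg/m³
  option Z: M = 21.5×10⁻³
  option J: M = 17.4×10⁻³
The maximum is for option Z.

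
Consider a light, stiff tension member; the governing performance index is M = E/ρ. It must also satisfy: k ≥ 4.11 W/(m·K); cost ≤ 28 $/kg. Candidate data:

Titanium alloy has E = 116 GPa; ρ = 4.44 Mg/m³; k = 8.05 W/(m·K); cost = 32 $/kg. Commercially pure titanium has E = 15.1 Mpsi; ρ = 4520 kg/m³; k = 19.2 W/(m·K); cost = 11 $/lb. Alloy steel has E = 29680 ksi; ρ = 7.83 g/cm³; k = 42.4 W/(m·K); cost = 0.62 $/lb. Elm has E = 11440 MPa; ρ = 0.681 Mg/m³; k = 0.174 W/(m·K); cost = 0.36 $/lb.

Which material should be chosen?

Screen on constraints: k ≥ 4.11 W/(m·K); cost ≤ 28 $/kg. Survivors: commercially pure titanium, alloy steel.
Putting every candidate on a common basis:
  commercially pure titanium: E = 104.1 GPa, ρ = 4520 kg/m³
  alloy steel: E = 204.6 GPa, ρ = 7830 kg/m³
  alloy steel: M = 26.1 MN·m/kg
  commercially pure titanium: M = 23.0 MN·m/kg
Alloy steel has the largest M.

alloy steel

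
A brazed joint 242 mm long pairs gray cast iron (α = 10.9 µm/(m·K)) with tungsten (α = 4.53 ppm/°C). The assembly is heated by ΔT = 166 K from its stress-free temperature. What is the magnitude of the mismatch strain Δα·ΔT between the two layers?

1.06×10⁻³

Δα = |10.9 − 4.53|×10⁻⁶/K = 6.37×10⁻⁶/K.
Mismatch strain = Δα·ΔT = 6.37×10⁻⁶ × 166.0 = 1.06×10⁻³.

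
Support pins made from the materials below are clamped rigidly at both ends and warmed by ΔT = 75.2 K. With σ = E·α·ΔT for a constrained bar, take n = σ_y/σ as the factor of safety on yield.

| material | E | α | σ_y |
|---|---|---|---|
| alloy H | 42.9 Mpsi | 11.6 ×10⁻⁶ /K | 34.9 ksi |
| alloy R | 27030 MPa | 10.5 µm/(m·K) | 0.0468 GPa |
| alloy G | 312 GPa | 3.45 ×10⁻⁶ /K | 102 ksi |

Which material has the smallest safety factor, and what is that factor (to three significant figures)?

alloy H, n = 0.933

Converting E to GPa, α to ×10⁻⁶/K, σ_y to MPa, then σ and n for each:
  alloy H: E = 295.8, α = 11.6, σ_y = 240.6 → σ = 258 MPa, n = 0.933
  alloy R: E = 27.03, α = 10.5, σ_y = 46.80 → σ = 21.3 MPa, n = 2.19
  alloy G: E = 312.0, α = 3.45, σ_y = 703.3 → σ = 80.9 MPa, n = 8.69
The minimum is alloy H at n = 0.933.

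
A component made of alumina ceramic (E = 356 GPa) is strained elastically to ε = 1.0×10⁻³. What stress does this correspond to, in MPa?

σ = E·ε = 356000 MPa × 1.0×10⁻³ = 356 MPa.

356 MPa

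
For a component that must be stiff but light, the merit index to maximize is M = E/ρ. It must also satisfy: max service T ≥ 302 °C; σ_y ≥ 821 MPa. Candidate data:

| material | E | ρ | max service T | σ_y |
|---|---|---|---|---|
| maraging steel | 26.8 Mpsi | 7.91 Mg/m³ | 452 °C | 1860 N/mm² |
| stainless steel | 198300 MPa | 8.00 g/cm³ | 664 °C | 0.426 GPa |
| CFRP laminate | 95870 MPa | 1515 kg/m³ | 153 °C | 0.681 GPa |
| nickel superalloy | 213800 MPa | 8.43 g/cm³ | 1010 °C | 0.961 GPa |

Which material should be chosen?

nickel superalloy

Screen on constraints: max service T ≥ 302 °C; σ_y ≥ 821 MPa. Survivors: maraging steel, nickel superalloy.
Normalizing units and computing the index:
  maraging steel: E = 184.8 GPa, ρ = 7910 kg/m³
  nickel superalloy: E = 213.8 GPa, ρ = 8430 kg/m³
  nickel superalloy: M = 25.4 MN·m/kg
  maraging steel: M = 23.4 MN·m/kg
The maximum is for nickel superalloy.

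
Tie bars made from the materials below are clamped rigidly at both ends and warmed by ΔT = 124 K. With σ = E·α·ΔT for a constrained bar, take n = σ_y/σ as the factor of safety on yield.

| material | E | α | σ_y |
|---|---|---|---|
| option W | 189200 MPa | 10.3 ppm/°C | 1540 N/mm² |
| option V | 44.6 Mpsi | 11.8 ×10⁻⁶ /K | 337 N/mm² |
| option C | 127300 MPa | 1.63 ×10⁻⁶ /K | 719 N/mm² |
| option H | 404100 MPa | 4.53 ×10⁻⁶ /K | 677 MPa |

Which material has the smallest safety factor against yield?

option V

Converting E to GPa, α to ×10⁻⁶/K, σ_y to MPa, then σ and n for each:
  option W: E = 189.2, α = 10.3, σ_y = 1540 → σ = 242 MPa, n = 6.37
  option V: E = 307.5, α = 11.8, σ_y = 337.0 → σ = 450 MPa, n = 0.749
  option C: E = 127.3, α = 1.63, σ_y = 719.0 → σ = 25.7 MPa, n = 27.9
  option H: E = 404.1, α = 4.53, σ_y = 677.0 → σ = 227 MPa, n = 2.98
Smallest n: option V with n = 0.749.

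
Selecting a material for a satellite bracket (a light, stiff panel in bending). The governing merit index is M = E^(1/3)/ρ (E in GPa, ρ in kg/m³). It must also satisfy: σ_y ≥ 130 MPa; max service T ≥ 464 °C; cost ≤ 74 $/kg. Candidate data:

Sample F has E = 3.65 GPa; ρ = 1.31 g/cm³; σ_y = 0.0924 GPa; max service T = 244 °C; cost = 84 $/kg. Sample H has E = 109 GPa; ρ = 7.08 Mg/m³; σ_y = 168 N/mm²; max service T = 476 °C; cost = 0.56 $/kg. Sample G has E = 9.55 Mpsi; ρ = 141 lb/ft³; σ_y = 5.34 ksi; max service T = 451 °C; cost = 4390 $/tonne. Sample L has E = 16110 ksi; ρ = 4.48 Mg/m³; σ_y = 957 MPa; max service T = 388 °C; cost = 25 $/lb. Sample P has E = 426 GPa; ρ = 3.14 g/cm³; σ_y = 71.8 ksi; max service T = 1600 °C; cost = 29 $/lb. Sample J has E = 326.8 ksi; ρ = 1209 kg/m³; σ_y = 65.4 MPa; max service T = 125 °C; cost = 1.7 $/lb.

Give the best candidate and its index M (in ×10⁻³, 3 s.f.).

Screen on constraints: σ_y ≥ 130 MPa; max service T ≥ 464 °C; cost ≤ 74 $/kg. Survivors: sample H, sample P.
Convert each candidate to consistent units, then evaluate M:
  sample H: E = 109.0 GPa, ρ = 7080 kg/m³
  sample P: E = 426.0 GPa, ρ = 3140 kg/m³
  sample P: M = 2.40×10⁻³
  sample H: M = 0.675×10⁻³
Highest index: sample P.

sample P, M = 2.40×10⁻³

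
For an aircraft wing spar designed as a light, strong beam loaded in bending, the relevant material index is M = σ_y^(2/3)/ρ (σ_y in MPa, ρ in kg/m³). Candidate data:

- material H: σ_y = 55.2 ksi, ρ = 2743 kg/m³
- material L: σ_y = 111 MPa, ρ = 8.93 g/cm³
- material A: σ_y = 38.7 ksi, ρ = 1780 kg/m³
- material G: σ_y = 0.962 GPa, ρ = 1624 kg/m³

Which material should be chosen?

material G

Putting every candidate on a common basis:
  material H: σ_y = 380.6 MPa, ρ = 2743 kg/m³
  material L: σ_y = 111.0 MPa, ρ = 8930 kg/m³
  material A: σ_y = 266.8 MPa, ρ = 1780 kg/m³
  material G: σ_y = 962.0 MPa, ρ = 1624 kg/m³
  material G: M = 60.0×10⁻³
  material A: M = 23.3×10⁻³
  material H: M = 19.1×10⁻³
  material L: M = 2.59×10⁻³
Material G ranks first.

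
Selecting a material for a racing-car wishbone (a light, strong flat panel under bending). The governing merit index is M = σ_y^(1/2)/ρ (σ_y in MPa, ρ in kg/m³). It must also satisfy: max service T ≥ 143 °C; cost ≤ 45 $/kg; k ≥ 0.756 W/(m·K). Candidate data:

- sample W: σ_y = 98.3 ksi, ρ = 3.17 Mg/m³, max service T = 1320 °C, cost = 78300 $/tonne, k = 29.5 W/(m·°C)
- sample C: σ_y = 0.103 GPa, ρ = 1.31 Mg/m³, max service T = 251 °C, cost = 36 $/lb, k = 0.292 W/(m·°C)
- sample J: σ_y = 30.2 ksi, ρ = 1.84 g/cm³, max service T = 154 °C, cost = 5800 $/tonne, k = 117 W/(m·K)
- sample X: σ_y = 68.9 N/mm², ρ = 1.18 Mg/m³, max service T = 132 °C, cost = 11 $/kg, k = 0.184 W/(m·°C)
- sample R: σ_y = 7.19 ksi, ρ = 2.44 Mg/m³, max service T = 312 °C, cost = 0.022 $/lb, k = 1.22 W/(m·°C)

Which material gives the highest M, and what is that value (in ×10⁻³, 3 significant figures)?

sample J, M = 7.84×10⁻³

Screen on constraints: max service T ≥ 143 °C; cost ≤ 45 $/kg; k ≥ 0.756 W/(m·K). Survivors: sample J, sample R.
In SI units:
  sample J: σ_y = 208.2 MPa, ρ = 1840 kg/m³
  sample R: σ_y = 49.57 MPa, ρ = 2440 kg/m³
  sample J: M = 7.84×10⁻³
  sample R: M = 2.89×10⁻³
Highest index: sample J.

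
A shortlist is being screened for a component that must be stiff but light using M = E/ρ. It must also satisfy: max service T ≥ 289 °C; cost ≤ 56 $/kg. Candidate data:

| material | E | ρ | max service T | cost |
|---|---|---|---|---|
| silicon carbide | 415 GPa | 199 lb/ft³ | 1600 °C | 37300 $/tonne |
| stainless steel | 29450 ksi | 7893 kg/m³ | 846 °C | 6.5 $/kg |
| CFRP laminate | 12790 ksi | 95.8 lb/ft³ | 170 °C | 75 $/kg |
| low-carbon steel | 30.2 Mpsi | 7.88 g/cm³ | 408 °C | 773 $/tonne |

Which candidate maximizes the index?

Screen on constraints: max service T ≥ 289 °C; cost ≤ 56 $/kg. Survivors: silicon carbide, stainless steel, low-carbon steel.
Normalizing units and computing the index:
  silicon carbide: E = 415.0 GPa, ρ = 3188 kg/m³
  stainless steel: E = 203.1 GPa, ρ = 7893 kg/m³
  low-carbon steel: E = 208.2 GPa, ρ = 7880 kg/m³
  silicon carbide: M = 130 MN·m/kg
  low-carbon steel: M = 26.4 MN·m/kg
  stainless steel: M = 25.7 MN·m/kg
Silicon carbide ranks first.

silicon carbide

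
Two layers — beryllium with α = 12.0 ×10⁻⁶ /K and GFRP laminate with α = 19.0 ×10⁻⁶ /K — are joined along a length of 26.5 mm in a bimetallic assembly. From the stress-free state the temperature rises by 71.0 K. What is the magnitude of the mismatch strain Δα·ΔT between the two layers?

4.97×10⁻⁴

Δα = |12.0 − 19.0|×10⁻⁶/K = 7.00×10⁻⁶/K.
Mismatch strain = Δα·ΔT = 7.00×10⁻⁶ × 71.0 = 4.97×10⁻⁴.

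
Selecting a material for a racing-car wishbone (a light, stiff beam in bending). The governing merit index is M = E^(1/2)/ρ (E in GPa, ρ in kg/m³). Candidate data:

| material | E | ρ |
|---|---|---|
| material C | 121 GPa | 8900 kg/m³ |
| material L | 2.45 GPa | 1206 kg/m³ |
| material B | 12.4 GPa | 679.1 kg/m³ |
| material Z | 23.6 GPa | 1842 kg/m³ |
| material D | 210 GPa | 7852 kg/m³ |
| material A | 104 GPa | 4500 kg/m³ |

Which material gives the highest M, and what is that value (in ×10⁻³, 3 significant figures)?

Computing M directly (units already consistent):
  material B: M = 5.19×10⁻³
  material Z: M = 2.64×10⁻³
  material A: M = 2.27×10⁻³
  material D: M = 1.85×10⁻³
  material L: M = 1.30×10⁻³
  material C: M = 1.24×10⁻³
Material B has the largest M.

material B, M = 5.19×10⁻³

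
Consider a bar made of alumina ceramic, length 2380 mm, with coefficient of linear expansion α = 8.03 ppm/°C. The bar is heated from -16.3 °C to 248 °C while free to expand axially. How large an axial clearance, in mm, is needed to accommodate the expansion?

5.05 mm

ΔT = 248 − (-16.3) = 264.3 K.
ΔL = α·L₀·ΔT = 8.03×10⁻⁶ × 2380 mm × 264.3 K = 5.05 mm.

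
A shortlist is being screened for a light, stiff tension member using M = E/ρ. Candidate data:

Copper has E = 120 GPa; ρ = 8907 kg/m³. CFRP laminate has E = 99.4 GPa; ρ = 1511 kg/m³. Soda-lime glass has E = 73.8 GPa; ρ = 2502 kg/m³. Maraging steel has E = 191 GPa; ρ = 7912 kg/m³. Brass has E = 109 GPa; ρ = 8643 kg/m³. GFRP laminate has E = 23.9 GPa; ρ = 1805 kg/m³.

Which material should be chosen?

Computing M directly (units already consistent):
  CFRP laminate: M = 65.8 MN·m/kg
  soda-lime glass: M = 29.5 MN·m/kg
  maraging steel: M = 24.1 MN·m/kg
  copper: M = 13.5 MN·m/kg
  GFRP laminate: M = 13.2 MN·m/kg
  brass: M = 12.6 MN·m/kg
The maximum is for CFRP laminate.

CFRP laminate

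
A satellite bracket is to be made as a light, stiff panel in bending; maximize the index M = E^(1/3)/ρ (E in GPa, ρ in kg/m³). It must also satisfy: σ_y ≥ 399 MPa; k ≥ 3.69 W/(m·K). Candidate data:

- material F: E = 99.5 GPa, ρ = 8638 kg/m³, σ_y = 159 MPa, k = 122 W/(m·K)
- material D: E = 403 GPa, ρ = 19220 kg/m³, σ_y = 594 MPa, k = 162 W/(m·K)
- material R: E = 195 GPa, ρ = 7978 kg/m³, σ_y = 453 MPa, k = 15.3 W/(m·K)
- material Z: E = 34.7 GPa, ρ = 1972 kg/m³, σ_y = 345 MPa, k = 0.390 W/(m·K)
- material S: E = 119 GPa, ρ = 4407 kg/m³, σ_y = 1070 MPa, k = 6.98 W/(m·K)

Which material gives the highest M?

Screen on constraints: σ_y ≥ 399 MPa; k ≥ 3.69 W/(m·K). Survivors: material D, material R, material S.
Evaluate M for each candidate:
  material S: M = 1.12×10⁻³
  material R: M = 0.727×10⁻³
  material D: M = 0.384×10⁻³
Material S ranks first.

material S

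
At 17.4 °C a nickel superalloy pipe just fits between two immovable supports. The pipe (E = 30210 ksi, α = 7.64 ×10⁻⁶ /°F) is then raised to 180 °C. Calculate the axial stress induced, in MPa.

466 MPa

E = 30210 ksi = 208.3 GPa.
α = 7.64×10⁻⁶/°F × 9/5 = 13.8×10⁻⁶/K.
ΔT = 162.6 K. Constrained thermal stress σ = E·α·ΔT = 208.3×10³ MPa × 13.8×10⁻⁶ × 162.6 = 466 MPa (compressive).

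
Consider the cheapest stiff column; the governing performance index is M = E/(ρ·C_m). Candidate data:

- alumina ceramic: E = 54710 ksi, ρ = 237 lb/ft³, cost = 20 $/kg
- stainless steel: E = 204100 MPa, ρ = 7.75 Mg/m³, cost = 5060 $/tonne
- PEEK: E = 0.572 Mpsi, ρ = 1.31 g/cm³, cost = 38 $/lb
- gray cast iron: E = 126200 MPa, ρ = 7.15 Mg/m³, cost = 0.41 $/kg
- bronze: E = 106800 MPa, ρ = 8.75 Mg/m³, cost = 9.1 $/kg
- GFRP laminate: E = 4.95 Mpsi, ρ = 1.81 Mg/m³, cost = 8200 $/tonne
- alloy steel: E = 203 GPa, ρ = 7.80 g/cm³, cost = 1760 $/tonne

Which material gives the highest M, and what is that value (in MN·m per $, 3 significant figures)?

gray cast iron, M = 43.0 MN·m per $

Convert each candidate to consistent units, then evaluate M:
  alumina ceramic: E = 377.2 GPa, ρ = 3796 kg/m³, cost = 20.00 $/kg
  stainless steel: E = 204.1 GPa, ρ = 7750 kg/m³, cost = 5.060 $/kg
  PEEK: E = 3.944 GPa, ρ = 1310 kg/m³, cost = 83.77 $/kg
  gray cast iron: E = 126.2 GPa, ρ = 7150 kg/m³, cost = 0.4100 $/kg
  bronze: E = 106.8 GPa, ρ = 8750 kg/m³, cost = 9.100 $/kg
  GFRP laminate: E = 34.13 GPa, ρ = 1810 kg/m³, cost = 8.200 $/kg
  alloy steel: E = 203.0 GPa, ρ = 7800 kg/m³, cost = 1.760 $/kg
  gray cast iron: M = 43.0 MN·m per $
  alloy steel: M = 14.8 MN·m per $
  stainless steel: M = 5.20 MN·m per $
  alumina ceramic: M = 4.97 MN·m per $
  GFRP laminate: M = 2.30 MN·m per $
  bronze: M = 1.34 MN·m per $
  PEEK: M = 0.0359 MN·m per $
Highest index: gray cast iron.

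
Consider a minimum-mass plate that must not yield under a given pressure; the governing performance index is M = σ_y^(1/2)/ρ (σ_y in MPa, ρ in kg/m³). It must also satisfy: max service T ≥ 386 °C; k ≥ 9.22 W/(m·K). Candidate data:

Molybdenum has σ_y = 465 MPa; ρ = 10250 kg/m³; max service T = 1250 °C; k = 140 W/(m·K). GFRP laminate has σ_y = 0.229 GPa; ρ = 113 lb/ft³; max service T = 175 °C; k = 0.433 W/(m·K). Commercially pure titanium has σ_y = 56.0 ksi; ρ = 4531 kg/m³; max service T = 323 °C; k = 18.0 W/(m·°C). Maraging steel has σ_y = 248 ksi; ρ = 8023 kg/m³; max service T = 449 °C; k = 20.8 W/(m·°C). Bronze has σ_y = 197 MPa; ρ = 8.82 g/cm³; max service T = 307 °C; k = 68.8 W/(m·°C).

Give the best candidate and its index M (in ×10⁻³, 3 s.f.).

Screen on constraints: max service T ≥ 386 °C; k ≥ 9.22 W/(m·K). Survivors: molybdenum, maraging steel.
Convert each candidate to consistent units, then evaluate M:
  molybdenum: σ_y = 465.0 MPa, ρ = 10250 kg/m³
  maraging steel: σ_y = 1710 MPa, ρ = 8023 kg/m³
  maraging steel: M = 5.15×10⁻³
  molybdenum: M = 2.10×10⁻³
Maraging steel has the largest M.

maraging steel, M = 5.15×10⁻³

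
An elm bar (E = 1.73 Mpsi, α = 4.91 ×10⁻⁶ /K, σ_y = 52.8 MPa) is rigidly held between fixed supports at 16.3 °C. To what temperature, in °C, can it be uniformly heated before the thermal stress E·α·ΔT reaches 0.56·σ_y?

E = 1.73 Mpsi = 11.93 GPa.
E·α·ΔT = 29.57 MPa ⇒ ΔT = 29.57 / (11.93×10³ × 4.91×10⁻⁶) = 504.9 K.
T = 16.3 + 504.9 = 521.2 °C.

521 °C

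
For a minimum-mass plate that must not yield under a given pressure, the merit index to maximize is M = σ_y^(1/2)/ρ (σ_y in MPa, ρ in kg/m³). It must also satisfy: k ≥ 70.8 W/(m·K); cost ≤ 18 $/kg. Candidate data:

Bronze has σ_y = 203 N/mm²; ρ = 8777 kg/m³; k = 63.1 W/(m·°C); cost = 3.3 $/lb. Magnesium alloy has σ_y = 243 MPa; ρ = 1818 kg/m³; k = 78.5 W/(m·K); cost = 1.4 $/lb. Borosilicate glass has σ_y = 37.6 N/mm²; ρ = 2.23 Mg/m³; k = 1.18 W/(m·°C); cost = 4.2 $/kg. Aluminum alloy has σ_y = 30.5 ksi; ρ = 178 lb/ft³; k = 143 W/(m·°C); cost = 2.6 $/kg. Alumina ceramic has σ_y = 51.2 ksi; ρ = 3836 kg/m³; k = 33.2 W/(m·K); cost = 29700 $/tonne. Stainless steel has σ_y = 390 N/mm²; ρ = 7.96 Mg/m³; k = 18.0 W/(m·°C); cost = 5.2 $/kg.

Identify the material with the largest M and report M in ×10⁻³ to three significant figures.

Screen on constraints: k ≥ 70.8 W/(m·K); cost ≤ 18 $/kg. Survivors: magnesium alloy, aluminum alloy.
Normalizing units and computing the index:
  magnesium alloy: σ_y = 243.0 MPa, ρ = 1818 kg/m³
  aluminum alloy: σ_y = 210.3 MPa, ρ = 2851 kg/m³
  magnesium alloy: M = 8.57×10⁻³
  aluminum alloy: M = 5.09×10⁻³
The maximum is for magnesium alloy.

magnesium alloy, M = 8.57×10⁻³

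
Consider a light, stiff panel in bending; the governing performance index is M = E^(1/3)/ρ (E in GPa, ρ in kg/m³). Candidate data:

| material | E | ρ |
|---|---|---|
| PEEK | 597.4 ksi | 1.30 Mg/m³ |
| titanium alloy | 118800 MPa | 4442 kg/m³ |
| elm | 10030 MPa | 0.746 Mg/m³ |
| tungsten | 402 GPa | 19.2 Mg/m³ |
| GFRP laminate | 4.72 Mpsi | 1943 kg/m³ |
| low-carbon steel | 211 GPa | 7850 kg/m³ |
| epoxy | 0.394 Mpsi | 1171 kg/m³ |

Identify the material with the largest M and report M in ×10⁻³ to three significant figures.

In SI units:
  PEEK: E = 4.119 GPa, ρ = 1300 kg/m³
  titanium alloy: E = 118.8 GPa, ρ = 4442 kg/m³
  elm: E = 10.03 GPa, ρ = 746.0 kg/m³
  tungsten: E = 402.0 GPa, ρ = 19200 kg/m³
  GFRP laminate: E = 32.54 GPa, ρ = 1943 kg/m³
  low-carbon steel: E = 211.0 GPa, ρ = 7850 kg/m³
  epoxy: E = 2.717 GPa, ρ = 1171 kg/m³
  elm: M = 2.89×10⁻³
  GFRP laminate: M = 1.64×10⁻³
  PEEK: M = 1.23×10⁻³
  epoxy: M = 1.19×10⁻³
  titanium alloy: M = 1.11×10⁻³
  low-carbon steel: M = 0.758×10⁻³
  tungsten: M = 0.384×10⁻³
The maximum is for elm.

elm, M = 2.89×10⁻³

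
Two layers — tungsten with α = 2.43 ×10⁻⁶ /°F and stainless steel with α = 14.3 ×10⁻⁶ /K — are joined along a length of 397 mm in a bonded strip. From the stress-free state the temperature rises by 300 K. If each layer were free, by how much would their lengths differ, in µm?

1180 µm

tungsten: α = 2.43×10⁻⁶/°F × 9/5 = 4.37×10⁻⁶/K.
Δα = |4.37 − 14.3|×10⁻⁶/K = 9.93×10⁻⁶/K.
ΔL_mismatch = Δα·L·ΔT = 9.93×10⁻⁶ × 397.0 mm × 300.0 K = 1180 µm.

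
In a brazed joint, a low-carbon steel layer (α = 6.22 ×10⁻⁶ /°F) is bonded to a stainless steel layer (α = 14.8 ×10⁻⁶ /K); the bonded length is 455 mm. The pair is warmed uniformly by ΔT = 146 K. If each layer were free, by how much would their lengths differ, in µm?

low-carbon steel: α = 6.22×10⁻⁶/°F × 9/5 = 11.2×10⁻⁶/K.
Δα = |11.2 − 14.8|×10⁻⁶/K = 3.60×10⁻⁶/K.
ΔL_mismatch = Δα·L·ΔT = 3.60×10⁻⁶ × 455.0 mm × 146.0 K = 239 µm.

239 µm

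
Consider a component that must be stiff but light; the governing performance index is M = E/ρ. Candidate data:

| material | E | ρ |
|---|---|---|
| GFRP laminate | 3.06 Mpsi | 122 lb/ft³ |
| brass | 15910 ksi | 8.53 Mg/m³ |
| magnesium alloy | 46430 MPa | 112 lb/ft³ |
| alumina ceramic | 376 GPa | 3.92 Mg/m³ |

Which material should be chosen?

alumina ceramic

After converting to SI:
  GFRP laminate: E = 21.10 GPa, ρ = 1954 kg/m³
  brass: E = 109.7 GPa, ρ = 8530 kg/m³
  magnesium alloy: E = 46.43 GPa, ρ = 1794 kg/m³
  alumina ceramic: E = 376.0 GPa, ρ = 3920 kg/m³
  alumina ceramic: M = 95.9 MN·m/kg
  magnesium alloy: M = 25.9 MN·m/kg
  brass: M = 12.9 MN·m/kg
  GFRP laminate: M = 10.8 MN·m/kg
Highest index: alumina ceramic.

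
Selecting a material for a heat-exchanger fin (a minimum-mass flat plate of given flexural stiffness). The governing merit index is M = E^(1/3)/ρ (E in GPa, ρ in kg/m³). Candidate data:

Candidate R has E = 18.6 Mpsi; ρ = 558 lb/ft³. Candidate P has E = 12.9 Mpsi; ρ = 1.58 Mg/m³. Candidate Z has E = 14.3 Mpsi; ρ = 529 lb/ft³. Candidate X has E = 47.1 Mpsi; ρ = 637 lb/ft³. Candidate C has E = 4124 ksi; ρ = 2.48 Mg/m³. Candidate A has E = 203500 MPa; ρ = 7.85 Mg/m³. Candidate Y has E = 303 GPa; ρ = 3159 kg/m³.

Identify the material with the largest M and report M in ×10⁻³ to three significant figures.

Putting every candidate on a common basis:
  candidate R: E = 128.2 GPa, ρ = 8938 kg/m³
  candidate P: E = 88.94 GPa, ρ = 1580 kg/m³
  candidate Z: E = 98.60 GPa, ρ = 8474 kg/m³
  candidate X: E = 324.7 GPa, ρ = 10200 kg/m³
  candidate C: E = 28.43 GPa, ρ = 2480 kg/m³
  candidate A: E = 203.5 GPa, ρ = 7850 kg/m³
  candidate Y: E = 303.0 GPa, ρ = 3159 kg/m³
  candidate P: M = 2.83×10⁻³
  candidate Y: M = 2.13×10⁻³
  candidate C: M = 1.23×10⁻³
  candidate A: M = 0.749×10⁻³
  candidate X: M = 0.674×10⁻³
  candidate R: M = 0.564×10⁻³
  candidate Z: M = 0.545×10⁻³
Candidate P ranks first.

candidate P, M = 2.83×10⁻³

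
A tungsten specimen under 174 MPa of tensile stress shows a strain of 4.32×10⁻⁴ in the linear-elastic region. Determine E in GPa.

403 GPa

E = σ/ε = 174 MPa / 4.32×10⁻⁴ = 402800 MPa = 403 GPa.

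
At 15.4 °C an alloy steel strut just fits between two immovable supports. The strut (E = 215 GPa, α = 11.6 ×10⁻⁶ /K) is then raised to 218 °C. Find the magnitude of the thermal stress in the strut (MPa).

ΔT = 202.6 K. Constrained thermal stress σ = E·α·ΔT = 215.0×10³ MPa × 11.6×10⁻⁶ × 202.6 = 505 MPa (compressive).

505 MPa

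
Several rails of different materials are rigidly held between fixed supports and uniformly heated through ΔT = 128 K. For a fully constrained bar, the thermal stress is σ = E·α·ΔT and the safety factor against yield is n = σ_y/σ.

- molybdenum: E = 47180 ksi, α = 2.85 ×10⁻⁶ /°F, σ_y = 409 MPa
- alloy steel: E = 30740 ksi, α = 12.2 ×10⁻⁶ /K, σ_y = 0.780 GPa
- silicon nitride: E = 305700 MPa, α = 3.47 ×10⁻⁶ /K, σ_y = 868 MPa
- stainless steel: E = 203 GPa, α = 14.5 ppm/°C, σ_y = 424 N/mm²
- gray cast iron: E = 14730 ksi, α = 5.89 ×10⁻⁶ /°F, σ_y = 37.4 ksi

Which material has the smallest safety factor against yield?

Converting E to GPa, α to ×10⁻⁶/K, σ_y to MPa, then σ and n for each:
  molybdenum: E = 325.3, α = 5.13, σ_y = 409.0 → σ = 214 MPa, n = 1.91
  alloy steel: E = 211.9, α = 12.2, σ_y = 780.0 → σ = 331 MPa, n = 2.36
  silicon nitride: E = 305.7, α = 3.47, σ_y = 868.0 → σ = 136 MPa, n = 6.39
  stainless steel: E = 203.0, α = 14.5, σ_y = 424.0 → σ = 377 MPa, n = 1.13
  gray cast iron: E = 101.6, α = 10.6, σ_y = 257.9 → σ = 138 MPa, n = 1.87
The minimum is stainless steel at n = 1.13.

stainless steel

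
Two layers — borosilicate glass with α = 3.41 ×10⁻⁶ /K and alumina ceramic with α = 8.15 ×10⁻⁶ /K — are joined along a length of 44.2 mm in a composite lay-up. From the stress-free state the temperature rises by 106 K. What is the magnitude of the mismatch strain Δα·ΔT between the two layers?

5.02×10⁻⁴

Δα = |3.41 − 8.15|×10⁻⁶/K = 4.74×10⁻⁶/K.
Mismatch strain = Δα·ΔT = 4.74×10⁻⁶ × 106.0 = 5.02×10⁻⁴.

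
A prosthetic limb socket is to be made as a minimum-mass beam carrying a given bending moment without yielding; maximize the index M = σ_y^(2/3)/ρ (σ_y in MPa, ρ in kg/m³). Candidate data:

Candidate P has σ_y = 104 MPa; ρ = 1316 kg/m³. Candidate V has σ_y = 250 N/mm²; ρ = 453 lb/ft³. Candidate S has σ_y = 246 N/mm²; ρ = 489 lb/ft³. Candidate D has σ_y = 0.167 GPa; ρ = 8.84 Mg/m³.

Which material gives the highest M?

After converting to SI:
  candidate P: σ_y = 104.0 MPa, ρ = 1316 kg/m³
  candidate V: σ_y = 250.0 MPa, ρ = 7256 kg/m³
  candidate S: σ_y = 246.0 MPa, ρ = 7833 kg/m³
  candidate D: σ_y = 167.0 MPa, ρ = 8840 kg/m³
  candidate P: M = 16.8×10⁻³
  candidate V: M = 5.47×10⁻³
  candidate S: M = 5.01×10⁻³
  candidate D: M = 3.43×10⁻³
Candidate P ranks first.

candidate P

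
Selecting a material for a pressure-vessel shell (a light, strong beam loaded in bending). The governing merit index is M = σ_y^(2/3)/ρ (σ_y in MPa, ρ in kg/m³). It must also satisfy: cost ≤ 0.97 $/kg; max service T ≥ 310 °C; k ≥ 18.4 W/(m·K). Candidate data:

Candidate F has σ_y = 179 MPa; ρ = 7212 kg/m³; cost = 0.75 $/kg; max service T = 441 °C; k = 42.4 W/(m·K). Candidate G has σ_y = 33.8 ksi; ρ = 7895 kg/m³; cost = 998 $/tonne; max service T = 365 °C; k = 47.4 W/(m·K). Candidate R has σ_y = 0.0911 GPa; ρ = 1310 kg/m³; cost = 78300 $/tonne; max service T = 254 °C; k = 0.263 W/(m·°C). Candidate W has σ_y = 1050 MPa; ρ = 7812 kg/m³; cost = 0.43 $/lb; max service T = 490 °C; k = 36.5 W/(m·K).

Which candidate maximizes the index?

Screen on constraints: cost ≤ 0.97 $/kg; max service T ≥ 310 °C; k ≥ 18.4 W/(m·K). Survivors: candidate F, candidate W.
After converting to SI:
  candidate F: σ_y = 179.0 MPa, ρ = 7212 kg/m³
  candidate W: σ_y = 1050 MPa, ρ = 7812 kg/m³
  candidate W: M = 13.2×10⁻³
  candidate F: M = 4.40×10⁻³
Candidate W ranks first.

candidate W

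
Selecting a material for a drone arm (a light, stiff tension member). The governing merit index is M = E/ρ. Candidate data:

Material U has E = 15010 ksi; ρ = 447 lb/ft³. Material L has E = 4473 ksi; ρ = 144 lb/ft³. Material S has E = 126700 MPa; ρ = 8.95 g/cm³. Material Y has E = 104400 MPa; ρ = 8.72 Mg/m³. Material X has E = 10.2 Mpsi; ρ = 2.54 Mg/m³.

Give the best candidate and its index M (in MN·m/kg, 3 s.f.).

material X, M = 27.7 MN·m/kg

Putting every candidate on a common basis:
  material U: E = 103.5 GPa, ρ = 7160 kg/m³
  material L: E = 30.84 GPa, ρ = 2307 kg/m³
  material S: E = 126.7 GPa, ρ = 8950 kg/m³
  material Y: E = 104.4 GPa, ρ = 8720 kg/m³
  material X: E = 70.33 GPa, ρ = 2540 kg/m³
  material X: M = 27.7 MN·m/kg
  material U: M = 14.5 MN·m/kg
  material S: M = 14.2 MN·m/kg
  material L: M = 13.4 MN·m/kg
  material Y: M = 12.0 MN·m/kg
The maximum is for material X.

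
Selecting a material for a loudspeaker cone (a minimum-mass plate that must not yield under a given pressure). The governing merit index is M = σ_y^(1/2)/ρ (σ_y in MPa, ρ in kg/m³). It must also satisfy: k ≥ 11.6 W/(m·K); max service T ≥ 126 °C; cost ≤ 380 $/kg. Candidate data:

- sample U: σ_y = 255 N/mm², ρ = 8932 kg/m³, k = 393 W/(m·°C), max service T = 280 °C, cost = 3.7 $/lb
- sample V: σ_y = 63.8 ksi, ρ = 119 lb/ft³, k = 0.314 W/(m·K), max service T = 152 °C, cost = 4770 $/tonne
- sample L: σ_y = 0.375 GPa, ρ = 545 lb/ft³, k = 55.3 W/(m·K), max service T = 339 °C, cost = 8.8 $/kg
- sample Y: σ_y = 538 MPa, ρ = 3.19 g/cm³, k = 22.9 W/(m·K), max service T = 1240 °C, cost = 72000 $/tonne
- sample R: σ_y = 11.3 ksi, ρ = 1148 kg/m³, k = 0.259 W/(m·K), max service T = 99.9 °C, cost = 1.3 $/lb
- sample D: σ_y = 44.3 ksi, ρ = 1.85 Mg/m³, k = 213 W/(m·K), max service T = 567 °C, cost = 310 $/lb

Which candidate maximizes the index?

Screen on constraints: k ≥ 11.6 W/(m·K); max service T ≥ 126 °C; cost ≤ 380 $/kg. Survivors: sample U, sample L, sample Y.
Normalizing units and computing the index:
  sample U: σ_y = 255.0 MPa, ρ = 8932 kg/m³
  sample L: σ_y = 375.0 MPa, ρ = 8730 kg/m³
  sample Y: σ_y = 538.0 MPa, ρ = 3190 kg/m³
  sample Y: M = 7.27×10⁻³
  sample L: M = 2.22×10⁻³
  sample U: M = 1.79×10⁻³
Sample Y ranks first.

sample Y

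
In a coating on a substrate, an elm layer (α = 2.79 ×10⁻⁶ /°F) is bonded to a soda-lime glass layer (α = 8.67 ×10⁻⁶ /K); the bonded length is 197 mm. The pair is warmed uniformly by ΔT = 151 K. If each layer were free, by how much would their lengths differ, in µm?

109 µm

elm: α = 2.79×10⁻⁶/°F × 9/5 = 5.02×10⁻⁶/K.
Δα = |5.02 − 8.67|×10⁻⁶/K = 3.65×10⁻⁶/K.
ΔL_mismatch = Δα·L·ΔT = 3.65×10⁻⁶ × 197.0 mm × 151.0 K = 109 µm.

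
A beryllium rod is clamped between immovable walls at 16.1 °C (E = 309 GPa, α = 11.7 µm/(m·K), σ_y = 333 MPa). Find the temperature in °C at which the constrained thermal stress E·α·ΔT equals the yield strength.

108 °C

E·α·ΔT = 333.0 MPa ⇒ ΔT = 333.0 / (309.0×10³ × 11.7×10⁻⁶) = 92.11 K.
T = 16.1 + 92.11 = 108.2 °C.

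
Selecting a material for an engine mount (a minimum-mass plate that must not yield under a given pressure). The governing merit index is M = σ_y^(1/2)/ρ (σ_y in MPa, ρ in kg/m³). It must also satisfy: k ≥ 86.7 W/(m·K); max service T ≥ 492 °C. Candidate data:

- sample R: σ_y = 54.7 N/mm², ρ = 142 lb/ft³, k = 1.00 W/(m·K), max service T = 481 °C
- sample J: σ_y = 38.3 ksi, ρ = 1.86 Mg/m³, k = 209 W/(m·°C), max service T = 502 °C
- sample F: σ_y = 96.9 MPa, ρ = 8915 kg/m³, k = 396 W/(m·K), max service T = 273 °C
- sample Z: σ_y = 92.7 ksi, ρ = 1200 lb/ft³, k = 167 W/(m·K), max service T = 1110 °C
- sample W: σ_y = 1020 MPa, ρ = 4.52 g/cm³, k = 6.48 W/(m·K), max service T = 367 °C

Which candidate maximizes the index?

sample J

Screen on constraints: k ≥ 86.7 W/(m·K); max service T ≥ 492 °C. Survivors: sample J, sample Z.
Putting every candidate on a common basis:
  sample J: σ_y = 264.1 MPa, ρ = 1860 kg/m³
  sample Z: σ_y = 639.1 MPa, ρ = 19220 kg/m³
  sample J: M = 8.74×10⁻³
  sample Z: M = 1.32×10⁻³
Sample J ranks first.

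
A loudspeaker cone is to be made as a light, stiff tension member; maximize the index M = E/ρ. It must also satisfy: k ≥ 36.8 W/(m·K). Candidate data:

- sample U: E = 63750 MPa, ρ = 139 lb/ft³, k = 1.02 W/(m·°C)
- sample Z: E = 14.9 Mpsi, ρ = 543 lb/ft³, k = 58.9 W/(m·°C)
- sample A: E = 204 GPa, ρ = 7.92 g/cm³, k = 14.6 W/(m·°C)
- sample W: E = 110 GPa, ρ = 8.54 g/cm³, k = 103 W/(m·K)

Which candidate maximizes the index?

sample W

Screen on constraints: k ≥ 36.8 W/(m·K). Survivors: sample Z, sample W.
After converting to SI:
  sample Z: E = 102.7 GPa, ρ = 8698 kg/m³
  sample W: E = 110.0 GPa, ρ = 8540 kg/m³
  sample W: M = 12.9 MN·m/kg
  sample Z: M = 11.8 MN·m/kg
The maximum is for sample W.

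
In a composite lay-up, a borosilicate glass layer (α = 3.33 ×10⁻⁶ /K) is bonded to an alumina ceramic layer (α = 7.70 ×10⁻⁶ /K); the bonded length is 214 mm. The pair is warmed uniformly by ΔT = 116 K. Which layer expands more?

alumina ceramic

α(borosilicate glass) = 3.33×10⁻⁶/K vs α(alumina ceramic) = 7.70×10⁻⁶/K.
Higher α expands more for the same ΔT: alumina ceramic.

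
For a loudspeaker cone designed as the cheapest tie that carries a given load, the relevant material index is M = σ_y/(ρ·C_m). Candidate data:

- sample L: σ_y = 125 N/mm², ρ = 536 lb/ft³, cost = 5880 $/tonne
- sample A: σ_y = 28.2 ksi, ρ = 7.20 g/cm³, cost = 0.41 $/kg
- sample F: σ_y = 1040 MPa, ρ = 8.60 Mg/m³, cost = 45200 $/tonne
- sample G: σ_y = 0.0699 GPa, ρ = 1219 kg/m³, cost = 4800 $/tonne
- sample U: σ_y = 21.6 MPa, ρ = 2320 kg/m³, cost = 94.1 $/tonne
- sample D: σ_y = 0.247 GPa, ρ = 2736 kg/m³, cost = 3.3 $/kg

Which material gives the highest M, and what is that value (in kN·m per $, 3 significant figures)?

sample U, M = 98.9 kN·m per $

Convert each candidate to consistent units, then evaluate M:
  sample L: σ_y = 125.0 MPa, ρ = 8586 kg/m³, cost = 5.880 $/kg
  sample A: σ_y = 194.4 MPa, ρ = 7200 kg/m³, cost = 0.4100 $/kg
  sample F: σ_y = 1040 MPa, ρ = 8600 kg/m³, cost = 45.20 $/kg
  sample G: σ_y = 69.90 MPa, ρ = 1219 kg/m³, cost = 4.800 $/kg
  sample U: σ_y = 21.60 MPa, ρ = 2320 kg/m³, cost = 0.09410 $/kg
  sample D: σ_y = 247.0 MPa, ρ = 2736 kg/m³, cost = 3.300 $/kg
  sample U: M = 98.9 kN·m per $
  sample A: M = 65.9 kN·m per $
  sample D: M = 27.4 kN·m per $
  sample G: M = 11.9 kN·m per $
  sample F: M = 2.68 kN·m per $
  sample L: M = 2.48 kN·m per $
Sample U ranks first.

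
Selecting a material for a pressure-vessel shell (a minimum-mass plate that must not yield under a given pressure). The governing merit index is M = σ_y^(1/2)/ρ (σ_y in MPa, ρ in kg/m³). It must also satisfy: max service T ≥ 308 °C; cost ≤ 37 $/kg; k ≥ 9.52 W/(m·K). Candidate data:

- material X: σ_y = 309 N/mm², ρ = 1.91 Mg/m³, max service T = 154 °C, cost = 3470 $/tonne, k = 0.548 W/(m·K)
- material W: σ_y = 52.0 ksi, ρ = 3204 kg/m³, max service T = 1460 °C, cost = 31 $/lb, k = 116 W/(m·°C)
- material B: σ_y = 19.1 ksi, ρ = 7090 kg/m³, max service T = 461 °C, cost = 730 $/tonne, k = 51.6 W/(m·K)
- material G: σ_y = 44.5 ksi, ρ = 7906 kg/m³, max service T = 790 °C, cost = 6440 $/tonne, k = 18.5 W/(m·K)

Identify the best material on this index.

material G

Screen on constraints: max service T ≥ 308 °C; cost ≤ 37 $/kg; k ≥ 9.52 W/(m·K). Survivors: material B, material G.
In SI units:
  material B: σ_y = 131.7 MPa, ρ = 7090 kg/m³
  material G: σ_y = 306.8 MPa, ρ = 7906 kg/m³
  material G: M = 2.22×10⁻³
  material B: M = 1.62×10⁻³
The maximum is for material G.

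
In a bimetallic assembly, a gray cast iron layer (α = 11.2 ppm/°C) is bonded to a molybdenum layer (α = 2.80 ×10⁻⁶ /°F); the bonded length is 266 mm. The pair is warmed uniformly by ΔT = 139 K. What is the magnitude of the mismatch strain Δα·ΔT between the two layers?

molybdenum: α = 2.80×10⁻⁶/°F × 9/5 = 5.04×10⁻⁶/K.
Δα = |11.2 − 5.04|×10⁻⁶/K = 6.16×10⁻⁶/K.
Mismatch strain = Δα·ΔT = 6.16×10⁻⁶ × 139.0 = 8.56×10⁻⁴.

8.56×10⁻⁴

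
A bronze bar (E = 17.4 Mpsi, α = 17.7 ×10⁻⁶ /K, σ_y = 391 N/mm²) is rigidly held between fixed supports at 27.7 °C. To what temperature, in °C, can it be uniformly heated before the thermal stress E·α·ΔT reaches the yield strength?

212 °C

E = 17.4 Mpsi = 120.0 GPa.
σ_y = 391 N/mm² = 391.0 MPa.
E·α·ΔT = 391.0 MPa ⇒ ΔT = 391.0 / (120.0×10³ × 17.7×10⁻⁶) = 184.1 K.
T = 27.7 + 184.1 = 211.8 °C.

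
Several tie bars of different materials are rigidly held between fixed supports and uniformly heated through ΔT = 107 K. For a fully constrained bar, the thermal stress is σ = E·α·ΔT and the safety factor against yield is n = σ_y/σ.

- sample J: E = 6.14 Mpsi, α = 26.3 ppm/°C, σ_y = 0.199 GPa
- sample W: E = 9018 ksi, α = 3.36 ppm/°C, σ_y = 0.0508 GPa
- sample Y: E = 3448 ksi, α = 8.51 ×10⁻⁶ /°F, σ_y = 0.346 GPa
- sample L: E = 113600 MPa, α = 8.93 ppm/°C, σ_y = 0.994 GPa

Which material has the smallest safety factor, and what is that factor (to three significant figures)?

sample J, n = 1.67

In consistent units (E in GPa, α in ×10⁻⁶/K, σ_y in MPa):
  sample J: E = 42.33, α = 26.3, σ_y = 199.0 → σ = 119 MPa, n = 1.67
  sample W: E = 62.18, α = 3.36, σ_y = 50.80 → σ = 22.4 MPa, n = 2.27
  sample Y: E = 23.77, α = 15.3, σ_y = 346.0 → σ = 39.0 MPa, n = 8.88
  sample L: E = 113.6, α = 8.93, σ_y = 994.0 → σ = 109 MPa, n = 9.16
The minimum is sample J at n = 1.67.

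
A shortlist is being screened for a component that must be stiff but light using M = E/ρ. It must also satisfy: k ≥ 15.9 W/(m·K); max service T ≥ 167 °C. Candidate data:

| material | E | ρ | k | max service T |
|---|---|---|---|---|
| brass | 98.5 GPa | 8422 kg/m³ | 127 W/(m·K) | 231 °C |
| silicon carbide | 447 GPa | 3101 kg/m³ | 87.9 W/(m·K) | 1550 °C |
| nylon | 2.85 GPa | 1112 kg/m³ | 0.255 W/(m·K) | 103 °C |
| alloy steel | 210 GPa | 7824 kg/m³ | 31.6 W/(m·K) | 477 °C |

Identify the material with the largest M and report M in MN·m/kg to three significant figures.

Screen on constraints: k ≥ 15.9 W/(m·K); max service T ≥ 167 °C. Survivors: brass, silicon carbide, alloy steel.
Per-candidate index values:
  silicon carbide: M = 144 MN·m/kg
  alloy steel: M = 26.8 MN·m/kg
  brass: M = 11.7 MN·m/kg
The maximum is for silicon carbide.

silicon carbide, M = 144 MN·m/kg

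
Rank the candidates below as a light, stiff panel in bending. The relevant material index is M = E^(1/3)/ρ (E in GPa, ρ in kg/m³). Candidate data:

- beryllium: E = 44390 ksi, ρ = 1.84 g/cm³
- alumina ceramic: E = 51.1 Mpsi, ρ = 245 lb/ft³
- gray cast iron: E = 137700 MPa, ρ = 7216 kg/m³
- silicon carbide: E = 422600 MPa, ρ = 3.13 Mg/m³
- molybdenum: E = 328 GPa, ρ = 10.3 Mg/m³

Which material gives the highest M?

beryllium

After converting to SI:
  beryllium: E = 306.1 GPa, ρ = 1840 kg/m³
  alumina ceramic: E = 352.3 GPa, ρ = 3925 kg/m³
  gray cast iron: E = 137.7 GPa, ρ = 7216 kg/m³
  silicon carbide: E = 422.6 GPa, ρ = 3130 kg/m³
  molybdenum: E = 328.0 GPa, ρ = 10300 kg/m³
  beryllium: M = 3.66×10⁻³
  silicon carbide: M = 2.40×10⁻³
  alumina ceramic: M = 1.80×10⁻³
  gray cast iron: M = 0.716×10⁻³
  molybdenum: M = 0.670×10⁻³
Beryllium has the largest M.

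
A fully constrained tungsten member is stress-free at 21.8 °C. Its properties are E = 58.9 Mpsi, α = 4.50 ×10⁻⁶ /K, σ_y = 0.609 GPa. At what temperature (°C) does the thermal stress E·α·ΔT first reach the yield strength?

E = 58.9 Mpsi = 406.1 GPa.
σ_y = 0.609 GPa = 609.0 MPa.
E·α·ΔT = 609.0 MPa ⇒ ΔT = 609.0 / (406.1×10³ × 4.50×10⁻⁶) = 333.3 K.
T = 21.8 + 333.3 = 355.1 °C.

355 °C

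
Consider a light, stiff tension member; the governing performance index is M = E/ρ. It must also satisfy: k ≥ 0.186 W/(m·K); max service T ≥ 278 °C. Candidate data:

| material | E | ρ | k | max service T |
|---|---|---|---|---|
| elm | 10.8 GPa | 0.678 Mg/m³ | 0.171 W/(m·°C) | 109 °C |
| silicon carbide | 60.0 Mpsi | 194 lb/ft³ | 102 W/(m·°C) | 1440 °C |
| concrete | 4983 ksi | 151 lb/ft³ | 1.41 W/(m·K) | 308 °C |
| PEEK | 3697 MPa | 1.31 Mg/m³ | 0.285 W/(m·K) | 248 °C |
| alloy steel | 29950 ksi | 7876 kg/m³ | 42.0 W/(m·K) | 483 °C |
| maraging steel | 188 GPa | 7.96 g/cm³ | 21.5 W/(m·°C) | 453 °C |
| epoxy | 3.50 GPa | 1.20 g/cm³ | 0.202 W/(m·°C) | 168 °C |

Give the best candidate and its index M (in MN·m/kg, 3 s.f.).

Screen on constraints: k ≥ 0.186 W/(m·K); max service T ≥ 278 °C. Survivors: silicon carbide, concrete, alloy steel, maraging steel.
Putting every candidate on a common basis:
  silicon carbide: E = 413.7 GPa, ρ = 3108 kg/m³
  concrete: E = 34.36 GPa, ρ = 2419 kg/m³
  alloy steel: E = 206.5 GPa, ρ = 7876 kg/m³
  maraging steel: E = 188.0 GPa, ρ = 7960 kg/m³
  silicon carbide: M = 133 MN·m/kg
  alloy steel: M = 26.2 MN·m/kg
  maraging steel: M = 23.6 MN·m/kg
  concrete: M = 14.2 MN·m/kg
Silicon carbide has the largest M.

silicon carbide, M = 133 MN·m/kg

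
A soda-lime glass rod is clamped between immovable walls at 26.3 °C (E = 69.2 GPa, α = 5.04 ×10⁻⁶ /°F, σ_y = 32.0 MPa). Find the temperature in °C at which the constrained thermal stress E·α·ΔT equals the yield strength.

77.3 °C

α = 5.04×10⁻⁶/°F × 9/5 = 9.07×10⁻⁶/K.
E·α·ΔT = 32.00 MPa ⇒ ΔT = 32.00 / (69.20×10³ × 9.07×10⁻⁶) = 50.97 K.
T = 26.3 + 50.97 = 77.27 °C.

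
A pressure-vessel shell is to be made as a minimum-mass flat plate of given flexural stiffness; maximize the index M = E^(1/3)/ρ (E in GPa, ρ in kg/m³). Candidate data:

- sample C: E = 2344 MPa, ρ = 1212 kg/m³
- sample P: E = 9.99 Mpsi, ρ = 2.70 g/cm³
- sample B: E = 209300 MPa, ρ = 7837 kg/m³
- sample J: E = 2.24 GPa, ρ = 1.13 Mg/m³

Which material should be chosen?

In SI units:
  sample C: E = 2.344 GPa, ρ = 1212 kg/m³
  sample P: E = 68.88 GPa, ρ = 2700 kg/m³
  sample B: E = 209.3 GPa, ρ = 7837 kg/m³
  sample J: E = 2.240 GPa, ρ = 1130 kg/m³
  sample P: M = 1.52×10⁻³
  sample J: M = 1.16×10⁻³
  sample C: M = 1.10×10⁻³
  sample B: M = 0.758×10⁻³
Highest index: sample P.

sample P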